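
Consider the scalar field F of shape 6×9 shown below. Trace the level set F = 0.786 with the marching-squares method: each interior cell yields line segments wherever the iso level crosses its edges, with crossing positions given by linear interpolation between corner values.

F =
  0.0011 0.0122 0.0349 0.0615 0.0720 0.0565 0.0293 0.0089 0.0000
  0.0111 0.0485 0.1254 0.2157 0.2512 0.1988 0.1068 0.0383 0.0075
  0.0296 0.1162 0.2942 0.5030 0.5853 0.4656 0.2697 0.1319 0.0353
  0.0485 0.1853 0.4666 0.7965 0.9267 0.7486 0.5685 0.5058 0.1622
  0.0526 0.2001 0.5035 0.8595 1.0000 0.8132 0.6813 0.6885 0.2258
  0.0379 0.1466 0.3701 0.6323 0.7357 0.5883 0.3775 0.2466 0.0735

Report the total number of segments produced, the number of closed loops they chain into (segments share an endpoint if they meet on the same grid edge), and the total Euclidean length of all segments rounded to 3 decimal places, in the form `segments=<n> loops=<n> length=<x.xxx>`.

cell (2,2): code 0100 → (2.964,3.000)–(3.000,2.968)
cell (2,3): code 1100 → (2.588,4.000)–(2.964,3.000)
cell (2,4): code 1000 → (3.000,4.790)–(2.588,4.000)
cell (3,2): code 0110 → (3.000,2.968)–(4.000,2.794)
cell (3,4): code 1101 → (3.579,5.000)–(3.000,4.790)
cell (3,5): code 1000 → (4.000,5.206)–(3.579,5.000)
cell (4,2): code 0010 → (4.000,2.794)–(4.324,3.000)
cell (4,3): code 0011 → (4.324,3.000)–(4.810,4.000)
cell (4,4): code 0011 → (4.810,4.000)–(4.121,5.000)
cell (4,5): code 0001 → (4.121,5.000)–(4.000,5.206)
total: 10 segments, chained into 1 closed loop(s), length Σ = 7.056227

segments=10 loops=1 length=7.056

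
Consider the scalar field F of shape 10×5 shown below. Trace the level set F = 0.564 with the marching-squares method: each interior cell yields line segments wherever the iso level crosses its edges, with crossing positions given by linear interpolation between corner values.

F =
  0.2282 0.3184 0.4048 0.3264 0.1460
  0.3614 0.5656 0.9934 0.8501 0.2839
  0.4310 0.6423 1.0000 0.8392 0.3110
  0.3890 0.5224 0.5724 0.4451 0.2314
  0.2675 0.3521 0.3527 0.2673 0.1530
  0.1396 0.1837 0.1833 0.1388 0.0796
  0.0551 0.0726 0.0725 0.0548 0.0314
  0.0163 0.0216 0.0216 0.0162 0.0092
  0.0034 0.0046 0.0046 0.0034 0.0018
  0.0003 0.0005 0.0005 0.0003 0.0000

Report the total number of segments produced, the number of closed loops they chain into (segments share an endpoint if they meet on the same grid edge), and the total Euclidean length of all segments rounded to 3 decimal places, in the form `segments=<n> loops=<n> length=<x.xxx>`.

segments=12 loops=1 length=8.823

cell (0,0): code 0100 → (0.994,1.000)–(1.000,0.992)
cell (0,1): code 1100 → (0.270,2.000)–(0.994,1.000)
cell (0,2): code 1100 → (0.454,3.000)–(0.270,2.000)
cell (0,3): code 1000 → (1.000,3.505)–(0.454,3.000)
cell (1,0): code 0110 → (1.000,0.992)–(2.000,0.629)
cell (1,3): code 1001 → (2.000,3.521)–(1.000,3.505)
cell (2,0): code 0010 → (2.000,0.629)–(2.653,1.000)
cell (2,1): code 0111 → (2.653,1.000)–(3.000,1.832)
cell (2,2): code 1011 → (3.000,2.066)–(2.698,3.000)
cell (2,3): code 0001 → (2.698,3.000)–(2.000,3.521)
cell (3,1): code 0010 → (3.000,1.832)–(3.038,2.000)
cell (3,2): code 0001 → (3.038,2.000)–(3.000,2.066)
total: 12 segments, chained into 1 closed loop(s), length Σ = 8.822511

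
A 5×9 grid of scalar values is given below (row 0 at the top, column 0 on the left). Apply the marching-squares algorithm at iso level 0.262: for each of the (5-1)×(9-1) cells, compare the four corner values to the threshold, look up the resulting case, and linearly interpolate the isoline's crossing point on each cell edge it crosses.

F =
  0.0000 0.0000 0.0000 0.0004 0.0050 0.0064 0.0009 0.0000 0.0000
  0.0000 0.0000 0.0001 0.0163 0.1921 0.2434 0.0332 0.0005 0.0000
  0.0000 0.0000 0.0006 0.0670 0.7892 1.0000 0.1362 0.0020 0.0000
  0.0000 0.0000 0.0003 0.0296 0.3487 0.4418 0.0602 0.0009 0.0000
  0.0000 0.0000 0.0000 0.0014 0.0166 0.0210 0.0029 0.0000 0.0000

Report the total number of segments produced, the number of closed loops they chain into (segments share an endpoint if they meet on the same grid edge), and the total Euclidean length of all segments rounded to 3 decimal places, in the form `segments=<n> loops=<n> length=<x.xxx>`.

cell (1,3): code 0100 → (1.117,4.000)–(2.000,3.270)
cell (1,4): code 1100 → (1.025,5.000)–(1.117,4.000)
cell (1,5): code 1000 → (2.000,5.854)–(1.025,5.000)
cell (2,3): code 0110 → (2.000,3.270)–(3.000,3.728)
cell (2,5): code 1001 → (3.000,5.471)–(2.000,5.854)
cell (3,3): code 0010 → (3.000,3.728)–(3.261,4.000)
cell (3,4): code 0011 → (3.261,4.000)–(3.427,5.000)
cell (3,5): code 0001 → (3.427,5.000)–(3.000,5.471)
total: 8 segments, chained into 1 closed loop(s), length Σ = 7.644070

segments=8 loops=1 length=7.644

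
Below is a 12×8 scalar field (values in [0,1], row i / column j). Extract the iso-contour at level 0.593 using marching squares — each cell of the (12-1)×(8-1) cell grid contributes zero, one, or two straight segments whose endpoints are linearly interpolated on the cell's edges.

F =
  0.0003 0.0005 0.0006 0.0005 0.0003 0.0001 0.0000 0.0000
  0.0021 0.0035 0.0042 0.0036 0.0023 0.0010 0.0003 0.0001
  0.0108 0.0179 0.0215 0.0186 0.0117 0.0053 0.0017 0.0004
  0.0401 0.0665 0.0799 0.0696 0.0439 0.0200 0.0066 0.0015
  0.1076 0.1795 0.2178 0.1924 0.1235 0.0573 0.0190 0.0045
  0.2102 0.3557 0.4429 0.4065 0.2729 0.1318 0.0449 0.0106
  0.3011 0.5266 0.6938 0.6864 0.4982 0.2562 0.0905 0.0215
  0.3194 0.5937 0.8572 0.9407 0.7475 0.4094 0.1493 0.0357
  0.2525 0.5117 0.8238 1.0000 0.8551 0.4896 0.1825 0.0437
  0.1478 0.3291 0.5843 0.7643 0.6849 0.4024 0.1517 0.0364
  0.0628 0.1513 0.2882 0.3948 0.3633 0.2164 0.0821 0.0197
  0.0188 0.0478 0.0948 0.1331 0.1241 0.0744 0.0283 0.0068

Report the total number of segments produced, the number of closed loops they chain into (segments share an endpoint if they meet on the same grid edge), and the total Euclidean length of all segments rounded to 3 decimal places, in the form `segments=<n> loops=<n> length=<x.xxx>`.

cell (5,1): code 0100 → (5.598,2.000)–(6.000,1.397)
cell (5,2): code 1100 → (5.666,3.000)–(5.598,2.000)
cell (5,3): code 1000 → (6.000,3.496)–(5.666,3.000)
cell (6,0): code 0100 → (6.990,1.000)–(7.000,0.997)
cell (6,1): code 1110 → (6.000,1.397)–(6.990,1.000)
cell (6,3): code 1101 → (6.380,4.000)–(6.000,3.496)
cell (6,4): code 1000 → (7.000,4.457)–(6.380,4.000)
cell (7,0): code 0010 → (7.000,0.997)–(7.009,1.000)
cell (7,1): code 0111 → (7.009,1.000)–(8.000,1.260)
cell (7,4): code 1001 → (8.000,4.717)–(7.000,4.457)
cell (8,1): code 0010 → (8.000,1.260)–(8.964,2.000)
cell (8,2): code 0111 → (8.964,2.000)–(9.000,2.048)
cell (8,4): code 1001 → (9.000,4.325)–(8.000,4.717)
cell (9,2): code 0010 → (9.000,2.048)–(9.464,3.000)
cell (9,3): code 0011 → (9.464,3.000)–(9.286,4.000)
cell (9,4): code 0001 → (9.286,4.000)–(9.000,4.325)
total: 16 segments, chained into 1 closed loop(s), length Σ = 11.726731

segments=16 loops=1 length=11.727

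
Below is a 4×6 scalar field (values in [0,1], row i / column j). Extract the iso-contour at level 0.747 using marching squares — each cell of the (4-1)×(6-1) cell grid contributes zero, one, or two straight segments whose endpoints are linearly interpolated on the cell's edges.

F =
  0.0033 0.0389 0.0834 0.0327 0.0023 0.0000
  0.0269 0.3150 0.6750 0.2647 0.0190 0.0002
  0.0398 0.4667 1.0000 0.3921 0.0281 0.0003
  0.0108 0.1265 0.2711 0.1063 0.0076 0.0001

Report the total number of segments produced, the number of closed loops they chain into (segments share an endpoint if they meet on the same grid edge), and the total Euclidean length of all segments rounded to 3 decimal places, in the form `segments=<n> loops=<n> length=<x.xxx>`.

segments=4 loops=1 length=2.924

cell (1,1): code 0100 → (1.222,2.000)–(2.000,1.526)
cell (1,2): code 1000 → (2.000,2.416)–(1.222,2.000)
cell (2,1): code 0010 → (2.000,1.526)–(2.347,2.000)
cell (2,2): code 0001 → (2.347,2.000)–(2.000,2.416)
total: 4 segments, chained into 1 closed loop(s), length Σ = 2.924112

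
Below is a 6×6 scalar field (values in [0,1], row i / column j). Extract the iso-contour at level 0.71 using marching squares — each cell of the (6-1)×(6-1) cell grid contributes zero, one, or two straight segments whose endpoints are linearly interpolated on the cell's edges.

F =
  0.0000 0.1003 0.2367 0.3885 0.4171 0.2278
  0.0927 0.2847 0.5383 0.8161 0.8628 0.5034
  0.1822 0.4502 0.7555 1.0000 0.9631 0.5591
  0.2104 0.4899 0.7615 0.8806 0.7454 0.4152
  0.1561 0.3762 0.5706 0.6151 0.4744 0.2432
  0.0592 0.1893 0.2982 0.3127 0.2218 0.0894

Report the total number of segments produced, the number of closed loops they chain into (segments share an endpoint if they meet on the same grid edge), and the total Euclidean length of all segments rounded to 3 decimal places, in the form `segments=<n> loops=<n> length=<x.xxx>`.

cell (0,2): code 0100 → (0.752,3.000)–(1.000,2.618)
cell (0,3): code 1100 → (0.657,4.000)–(0.752,3.000)
cell (0,4): code 1000 → (1.000,4.425)–(0.657,4.000)
cell (1,1): code 0100 → (1.791,2.000)–(2.000,1.851)
cell (1,2): code 1110 → (1.000,2.618)–(1.791,2.000)
cell (1,4): code 1001 → (2.000,4.626)–(1.000,4.425)
cell (2,1): code 0110 → (2.000,1.851)–(3.000,1.810)
cell (2,4): code 1001 → (3.000,4.107)–(2.000,4.626)
cell (3,1): code 0010 → (3.000,1.810)–(3.270,2.000)
cell (3,2): code 0011 → (3.270,2.000)–(3.643,3.000)
cell (3,3): code 0011 → (3.643,3.000)–(3.131,4.000)
cell (3,4): code 0001 → (3.131,4.000)–(3.000,4.107)
total: 12 segments, chained into 1 closed loop(s), length Σ = 9.103690

segments=12 loops=1 length=9.104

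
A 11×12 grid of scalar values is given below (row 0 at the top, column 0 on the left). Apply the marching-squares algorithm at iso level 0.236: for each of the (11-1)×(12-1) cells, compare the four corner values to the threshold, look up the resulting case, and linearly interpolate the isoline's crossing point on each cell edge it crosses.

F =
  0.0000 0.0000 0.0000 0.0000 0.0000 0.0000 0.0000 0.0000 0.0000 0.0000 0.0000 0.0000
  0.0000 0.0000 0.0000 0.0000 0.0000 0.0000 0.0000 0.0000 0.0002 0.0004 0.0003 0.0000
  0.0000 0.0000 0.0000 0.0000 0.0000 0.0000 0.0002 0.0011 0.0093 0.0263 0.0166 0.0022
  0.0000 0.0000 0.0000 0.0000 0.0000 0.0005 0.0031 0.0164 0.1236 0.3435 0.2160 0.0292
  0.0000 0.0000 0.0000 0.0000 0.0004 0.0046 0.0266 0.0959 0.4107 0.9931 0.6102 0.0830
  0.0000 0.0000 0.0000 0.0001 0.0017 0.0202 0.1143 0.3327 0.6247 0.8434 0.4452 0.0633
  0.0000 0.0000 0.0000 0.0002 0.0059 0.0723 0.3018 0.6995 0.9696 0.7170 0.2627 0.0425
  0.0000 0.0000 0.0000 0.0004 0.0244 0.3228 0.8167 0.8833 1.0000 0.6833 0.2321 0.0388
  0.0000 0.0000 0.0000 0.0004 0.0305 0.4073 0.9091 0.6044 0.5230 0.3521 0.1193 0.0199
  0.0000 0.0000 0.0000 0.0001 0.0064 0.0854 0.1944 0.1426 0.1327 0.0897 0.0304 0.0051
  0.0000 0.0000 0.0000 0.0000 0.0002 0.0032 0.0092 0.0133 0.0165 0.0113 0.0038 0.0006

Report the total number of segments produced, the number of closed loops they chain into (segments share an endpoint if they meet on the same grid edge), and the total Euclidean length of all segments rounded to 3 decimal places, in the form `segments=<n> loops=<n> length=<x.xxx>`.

segments=24 loops=1 length=19.131

cell (2,8): code 0100 → (2.661,9.000)–(3.000,8.511)
cell (2,9): code 1000 → (3.000,9.843)–(2.661,9.000)
cell (3,7): code 0100 → (3.392,8.000)–(4.000,7.445)
cell (3,8): code 1110 → (3.000,8.511)–(3.392,8.000)
cell (3,9): code 1101 → (3.051,10.000)–(3.000,9.843)
cell (3,10): code 1000 → (4.000,10.710)–(3.051,10.000)
cell (4,6): code 0100 → (4.592,7.000)–(5.000,6.557)
cell (4,7): code 1110 → (4.000,7.445)–(4.592,7.000)
cell (4,10): code 1001 → (5.000,10.548)–(4.000,10.710)
cell (5,5): code 0100 → (5.649,6.000)–(6.000,5.713)
cell (5,6): code 1110 → (5.000,6.557)–(5.649,6.000)
cell (5,10): code 1001 → (6.000,10.121)–(5.000,10.548)
cell (6,4): code 0100 → (6.653,5.000)–(7.000,4.709)
cell (6,5): code 1110 → (6.000,5.713)–(6.653,5.000)
cell (6,9): code 1011 → (7.000,9.991)–(6.873,10.000)
cell (6,10): code 0001 → (6.873,10.000)–(6.000,10.121)
cell (7,4): code 0110 → (7.000,4.709)–(8.000,4.545)
cell (7,9): code 1001 → (8.000,9.499)–(7.000,9.991)
cell (8,4): code 0010 → (8.000,4.545)–(8.532,5.000)
cell (8,5): code 0011 → (8.532,5.000)–(8.942,6.000)
cell (8,6): code 0011 → (8.942,6.000)–(8.798,7.000)
cell (8,7): code 0011 → (8.798,7.000)–(8.735,8.000)
cell (8,8): code 0011 → (8.735,8.000)–(8.442,9.000)
cell (8,9): code 0001 → (8.442,9.000)–(8.000,9.499)
total: 24 segments, chained into 1 closed loop(s), length Σ = 19.130661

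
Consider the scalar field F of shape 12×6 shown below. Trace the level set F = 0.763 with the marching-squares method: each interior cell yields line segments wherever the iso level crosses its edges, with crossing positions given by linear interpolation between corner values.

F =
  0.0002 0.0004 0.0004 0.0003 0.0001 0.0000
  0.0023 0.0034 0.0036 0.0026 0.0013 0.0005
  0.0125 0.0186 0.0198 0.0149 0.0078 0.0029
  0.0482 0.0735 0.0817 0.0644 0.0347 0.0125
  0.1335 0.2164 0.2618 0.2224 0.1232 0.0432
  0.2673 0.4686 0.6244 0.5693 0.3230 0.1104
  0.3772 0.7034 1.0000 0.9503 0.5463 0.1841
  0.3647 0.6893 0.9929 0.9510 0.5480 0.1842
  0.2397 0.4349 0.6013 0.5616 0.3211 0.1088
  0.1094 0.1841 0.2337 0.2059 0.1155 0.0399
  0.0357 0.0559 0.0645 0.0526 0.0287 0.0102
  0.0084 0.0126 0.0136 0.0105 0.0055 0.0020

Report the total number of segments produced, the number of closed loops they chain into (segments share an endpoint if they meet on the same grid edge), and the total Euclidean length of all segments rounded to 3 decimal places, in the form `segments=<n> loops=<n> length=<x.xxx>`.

segments=8 loops=1 length=7.339

cell (5,1): code 0100 → (5.369,2.000)–(6.000,1.201)
cell (5,2): code 1100 → (5.508,3.000)–(5.369,2.000)
cell (5,3): code 1000 → (6.000,3.464)–(5.508,3.000)
cell (6,1): code 0110 → (6.000,1.201)–(7.000,1.243)
cell (6,3): code 1001 → (7.000,3.467)–(6.000,3.464)
cell (7,1): code 0010 → (7.000,1.243)–(7.587,2.000)
cell (7,2): code 0011 → (7.587,2.000)–(7.483,3.000)
cell (7,3): code 0001 → (7.483,3.000)–(7.000,3.467)
total: 8 segments, chained into 1 closed loop(s), length Σ = 7.339371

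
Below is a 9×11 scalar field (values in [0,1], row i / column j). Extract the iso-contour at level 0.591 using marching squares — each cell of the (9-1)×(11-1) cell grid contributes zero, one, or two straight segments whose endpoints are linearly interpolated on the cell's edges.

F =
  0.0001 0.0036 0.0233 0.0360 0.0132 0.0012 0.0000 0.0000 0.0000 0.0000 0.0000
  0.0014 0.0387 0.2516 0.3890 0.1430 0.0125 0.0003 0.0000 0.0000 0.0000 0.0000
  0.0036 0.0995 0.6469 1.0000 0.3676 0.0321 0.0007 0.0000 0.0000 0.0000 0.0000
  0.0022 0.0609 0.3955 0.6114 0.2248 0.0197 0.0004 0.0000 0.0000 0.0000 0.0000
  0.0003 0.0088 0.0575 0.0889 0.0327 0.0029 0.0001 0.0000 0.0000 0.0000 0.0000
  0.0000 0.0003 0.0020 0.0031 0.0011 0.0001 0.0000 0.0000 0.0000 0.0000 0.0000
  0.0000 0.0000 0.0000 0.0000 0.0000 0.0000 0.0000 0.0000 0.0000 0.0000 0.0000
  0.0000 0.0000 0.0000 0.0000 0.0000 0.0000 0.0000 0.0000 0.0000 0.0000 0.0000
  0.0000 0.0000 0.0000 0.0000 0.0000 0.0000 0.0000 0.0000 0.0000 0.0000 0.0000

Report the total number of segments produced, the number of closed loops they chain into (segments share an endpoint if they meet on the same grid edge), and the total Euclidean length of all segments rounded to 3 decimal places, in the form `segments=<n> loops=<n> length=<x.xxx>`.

cell (1,1): code 0100 → (1.859,2.000)–(2.000,1.898)
cell (1,2): code 1100 → (1.331,3.000)–(1.859,2.000)
cell (1,3): code 1000 → (2.000,3.647)–(1.331,3.000)
cell (2,1): code 0010 → (2.000,1.898)–(2.222,2.000)
cell (2,2): code 0111 → (2.222,2.000)–(3.000,2.906)
cell (2,3): code 1001 → (3.000,3.053)–(2.000,3.647)
cell (3,2): code 0010 → (3.000,2.906)–(3.039,3.000)
cell (3,3): code 0001 → (3.039,3.000)–(3.000,3.053)
total: 8 segments, chained into 1 closed loop(s), length Σ = 5.005307

segments=8 loops=1 length=5.005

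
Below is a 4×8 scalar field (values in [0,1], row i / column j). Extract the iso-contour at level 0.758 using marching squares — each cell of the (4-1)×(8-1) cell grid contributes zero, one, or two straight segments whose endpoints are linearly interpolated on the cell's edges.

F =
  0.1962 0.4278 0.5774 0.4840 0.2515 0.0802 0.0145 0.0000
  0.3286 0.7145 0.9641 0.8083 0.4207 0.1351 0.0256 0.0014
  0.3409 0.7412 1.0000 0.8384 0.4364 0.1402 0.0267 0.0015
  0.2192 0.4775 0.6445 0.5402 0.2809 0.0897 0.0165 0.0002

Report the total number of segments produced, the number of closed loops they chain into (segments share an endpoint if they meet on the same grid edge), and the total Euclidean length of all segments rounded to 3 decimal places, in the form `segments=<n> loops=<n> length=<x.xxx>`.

segments=8 loops=1 length=6.836

cell (0,1): code 0100 → (0.467,2.000)–(1.000,1.174)
cell (0,2): code 1100 → (0.845,3.000)–(0.467,2.000)
cell (0,3): code 1000 → (1.000,3.130)–(0.845,3.000)
cell (1,1): code 0110 → (1.000,1.174)–(2.000,1.065)
cell (1,3): code 1001 → (2.000,3.200)–(1.000,3.130)
cell (2,1): code 0010 → (2.000,1.065)–(2.681,2.000)
cell (2,2): code 0011 → (2.681,2.000)–(2.270,3.000)
cell (2,3): code 0001 → (2.270,3.000)–(2.000,3.200)
total: 8 segments, chained into 1 closed loop(s), length Σ = 6.835990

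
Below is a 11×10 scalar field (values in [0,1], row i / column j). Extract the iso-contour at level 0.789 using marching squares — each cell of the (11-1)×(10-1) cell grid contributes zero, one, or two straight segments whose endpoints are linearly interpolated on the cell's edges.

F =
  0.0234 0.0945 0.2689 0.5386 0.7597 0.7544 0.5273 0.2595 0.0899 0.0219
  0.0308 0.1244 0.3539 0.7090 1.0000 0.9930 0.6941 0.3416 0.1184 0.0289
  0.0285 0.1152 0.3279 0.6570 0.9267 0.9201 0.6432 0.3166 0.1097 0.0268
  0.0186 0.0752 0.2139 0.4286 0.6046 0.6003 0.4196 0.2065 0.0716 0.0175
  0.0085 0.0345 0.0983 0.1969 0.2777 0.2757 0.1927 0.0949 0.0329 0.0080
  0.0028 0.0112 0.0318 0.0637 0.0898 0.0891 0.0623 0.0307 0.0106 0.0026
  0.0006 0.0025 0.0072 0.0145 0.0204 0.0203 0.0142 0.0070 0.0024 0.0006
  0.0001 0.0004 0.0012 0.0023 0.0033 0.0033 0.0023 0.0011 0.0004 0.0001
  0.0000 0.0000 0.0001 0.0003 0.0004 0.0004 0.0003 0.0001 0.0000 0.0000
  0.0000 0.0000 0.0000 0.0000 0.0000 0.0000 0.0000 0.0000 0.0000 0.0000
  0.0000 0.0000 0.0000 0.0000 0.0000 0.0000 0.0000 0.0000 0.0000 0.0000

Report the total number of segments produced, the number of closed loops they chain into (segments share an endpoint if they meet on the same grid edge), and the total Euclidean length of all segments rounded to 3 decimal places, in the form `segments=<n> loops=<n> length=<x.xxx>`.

cell (0,3): code 0100 → (0.122,4.000)–(1.000,3.275)
cell (0,4): code 1100 → (0.145,5.000)–(0.122,4.000)
cell (0,5): code 1000 → (1.000,5.683)–(0.145,5.000)
cell (1,3): code 0110 → (1.000,3.275)–(2.000,3.489)
cell (1,5): code 1001 → (2.000,5.473)–(1.000,5.683)
cell (2,3): code 0010 → (2.000,3.489)–(2.428,4.000)
cell (2,4): code 0011 → (2.428,4.000)–(2.410,5.000)
cell (2,5): code 0001 → (2.410,5.000)–(2.000,5.473)
total: 8 segments, chained into 1 closed loop(s), length Σ = 7.569713

segments=8 loops=1 length=7.570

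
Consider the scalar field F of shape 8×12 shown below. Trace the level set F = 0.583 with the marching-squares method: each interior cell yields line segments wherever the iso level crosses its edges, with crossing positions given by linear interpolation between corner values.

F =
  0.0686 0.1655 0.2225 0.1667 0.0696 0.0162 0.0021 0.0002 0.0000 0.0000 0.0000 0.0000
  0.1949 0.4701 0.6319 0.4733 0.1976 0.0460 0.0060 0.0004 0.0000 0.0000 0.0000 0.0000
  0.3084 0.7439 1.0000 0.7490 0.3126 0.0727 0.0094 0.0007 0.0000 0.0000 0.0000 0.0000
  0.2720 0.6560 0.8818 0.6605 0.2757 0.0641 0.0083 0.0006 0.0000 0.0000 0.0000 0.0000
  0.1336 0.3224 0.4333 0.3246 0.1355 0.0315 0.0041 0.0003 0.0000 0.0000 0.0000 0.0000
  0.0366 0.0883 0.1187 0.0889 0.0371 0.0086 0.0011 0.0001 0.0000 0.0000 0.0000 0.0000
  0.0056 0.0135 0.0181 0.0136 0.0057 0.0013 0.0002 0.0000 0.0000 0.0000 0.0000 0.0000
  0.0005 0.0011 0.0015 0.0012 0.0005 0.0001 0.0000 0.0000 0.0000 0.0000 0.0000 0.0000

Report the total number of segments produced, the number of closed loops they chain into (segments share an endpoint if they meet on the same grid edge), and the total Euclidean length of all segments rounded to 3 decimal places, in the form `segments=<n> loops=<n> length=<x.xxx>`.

cell (0,1): code 0100 → (0.881,2.000)–(1.000,1.698)
cell (0,2): code 1000 → (1.000,2.308)–(0.881,2.000)
cell (1,0): code 0100 → (1.412,1.000)–(2.000,0.631)
cell (1,1): code 1110 → (1.000,1.698)–(1.412,1.000)
cell (1,2): code 1101 → (1.398,3.000)–(1.000,2.308)
cell (1,3): code 1000 → (2.000,3.380)–(1.398,3.000)
cell (2,0): code 0110 → (2.000,0.631)–(3.000,0.810)
cell (2,3): code 1001 → (3.000,3.201)–(2.000,3.380)
cell (3,0): code 0010 → (3.000,0.810)–(3.219,1.000)
cell (3,1): code 0011 → (3.219,1.000)–(3.666,2.000)
cell (3,2): code 0011 → (3.666,2.000)–(3.231,3.000)
cell (3,3): code 0001 → (3.231,3.000)–(3.000,3.201)
total: 12 segments, chained into 1 closed loop(s), length Σ = 8.484641

segments=12 loops=1 length=8.485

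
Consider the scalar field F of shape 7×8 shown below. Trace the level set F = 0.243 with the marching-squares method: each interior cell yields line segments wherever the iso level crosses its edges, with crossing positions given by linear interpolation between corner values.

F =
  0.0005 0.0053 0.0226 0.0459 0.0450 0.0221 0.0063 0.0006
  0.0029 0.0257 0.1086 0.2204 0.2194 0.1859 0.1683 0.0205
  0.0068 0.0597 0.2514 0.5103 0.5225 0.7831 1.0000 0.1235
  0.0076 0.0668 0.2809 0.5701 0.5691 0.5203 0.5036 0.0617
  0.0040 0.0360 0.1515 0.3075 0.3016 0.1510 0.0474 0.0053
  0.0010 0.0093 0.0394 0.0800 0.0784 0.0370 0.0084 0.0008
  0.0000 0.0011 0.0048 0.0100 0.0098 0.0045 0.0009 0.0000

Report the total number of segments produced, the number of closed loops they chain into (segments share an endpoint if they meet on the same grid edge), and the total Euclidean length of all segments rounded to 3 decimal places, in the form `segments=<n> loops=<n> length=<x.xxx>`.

cell (1,1): code 0100 → (1.941,2.000)–(2.000,1.956)
cell (1,2): code 1100 → (1.078,3.000)–(1.941,2.000)
cell (1,3): code 1100 → (1.078,4.000)–(1.078,3.000)
cell (1,4): code 1100 → (1.096,5.000)–(1.078,4.000)
cell (1,5): code 1100 → (1.090,6.000)–(1.096,5.000)
cell (1,6): code 1000 → (2.000,6.864)–(1.090,6.000)
cell (2,1): code 0110 → (2.000,1.956)–(3.000,1.823)
cell (2,6): code 1001 → (3.000,6.590)–(2.000,6.864)
cell (3,1): code 0010 → (3.000,1.823)–(3.293,2.000)
cell (3,2): code 0111 → (3.293,2.000)–(4.000,2.587)
cell (3,4): code 1011 → (4.000,4.389)–(3.751,5.000)
cell (3,5): code 0011 → (3.751,5.000)–(3.571,6.000)
cell (3,6): code 0001 → (3.571,6.000)–(3.000,6.590)
cell (4,2): code 0010 → (4.000,2.587)–(4.284,3.000)
cell (4,3): code 0011 → (4.284,3.000)–(4.263,4.000)
cell (4,4): code 0001 → (4.263,4.000)–(4.000,4.389)
total: 16 segments, chained into 1 closed loop(s), length Σ = 13.423631

segments=16 loops=1 length=13.424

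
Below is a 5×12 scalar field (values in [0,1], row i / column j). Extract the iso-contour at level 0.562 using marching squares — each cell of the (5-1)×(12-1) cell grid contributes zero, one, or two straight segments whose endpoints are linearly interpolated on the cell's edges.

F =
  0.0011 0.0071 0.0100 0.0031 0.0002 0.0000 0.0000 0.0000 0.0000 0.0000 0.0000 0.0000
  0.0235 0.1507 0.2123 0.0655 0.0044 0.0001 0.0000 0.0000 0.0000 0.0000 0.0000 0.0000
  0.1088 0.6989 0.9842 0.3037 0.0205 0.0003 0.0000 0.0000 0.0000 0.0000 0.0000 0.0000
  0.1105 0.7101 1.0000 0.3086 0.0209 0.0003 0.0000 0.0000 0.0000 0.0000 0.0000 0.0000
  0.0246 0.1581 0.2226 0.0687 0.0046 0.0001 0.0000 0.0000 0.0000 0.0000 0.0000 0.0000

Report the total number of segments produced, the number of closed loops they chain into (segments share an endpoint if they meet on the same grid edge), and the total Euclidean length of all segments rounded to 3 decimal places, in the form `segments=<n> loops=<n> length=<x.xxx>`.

cell (1,0): code 0100 → (1.750,1.000)–(2.000,0.768)
cell (1,1): code 1100 → (1.453,2.000)–(1.750,1.000)
cell (1,2): code 1000 → (2.000,2.620)–(1.453,2.000)
cell (2,0): code 0110 → (2.000,0.768)–(3.000,0.753)
cell (2,2): code 1001 → (3.000,2.633)–(2.000,2.620)
cell (3,0): code 0010 → (3.000,0.753)–(3.268,1.000)
cell (3,1): code 0011 → (3.268,1.000)–(3.563,2.000)
cell (3,2): code 0001 → (3.563,2.000)–(3.000,2.633)
total: 8 segments, chained into 1 closed loop(s), length Σ = 6.466511

segments=8 loops=1 length=6.467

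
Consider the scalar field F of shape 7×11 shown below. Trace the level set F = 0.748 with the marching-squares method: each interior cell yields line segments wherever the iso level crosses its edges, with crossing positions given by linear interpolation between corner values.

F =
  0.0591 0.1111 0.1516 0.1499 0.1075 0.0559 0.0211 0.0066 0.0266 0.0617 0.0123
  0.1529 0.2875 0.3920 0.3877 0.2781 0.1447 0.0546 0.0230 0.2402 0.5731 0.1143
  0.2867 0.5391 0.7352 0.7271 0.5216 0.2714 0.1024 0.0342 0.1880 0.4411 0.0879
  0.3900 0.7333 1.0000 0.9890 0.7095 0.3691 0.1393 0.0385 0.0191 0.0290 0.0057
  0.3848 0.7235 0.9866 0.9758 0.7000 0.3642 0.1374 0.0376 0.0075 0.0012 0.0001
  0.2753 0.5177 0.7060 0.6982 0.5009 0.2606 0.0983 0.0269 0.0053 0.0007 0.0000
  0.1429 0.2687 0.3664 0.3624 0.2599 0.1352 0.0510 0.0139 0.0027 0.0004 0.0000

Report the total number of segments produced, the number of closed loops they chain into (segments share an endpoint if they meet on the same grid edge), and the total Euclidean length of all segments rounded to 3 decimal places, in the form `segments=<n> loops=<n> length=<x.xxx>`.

cell (2,1): code 0100 → (2.048,2.000)–(3.000,1.055)
cell (2,2): code 1100 → (2.080,3.000)–(2.048,2.000)
cell (2,3): code 1000 → (3.000,3.862)–(2.080,3.000)
cell (3,1): code 0110 → (3.000,1.055)–(4.000,1.093)
cell (3,3): code 1001 → (4.000,3.826)–(3.000,3.862)
cell (4,1): code 0010 → (4.000,1.093)–(4.850,2.000)
cell (4,2): code 0011 → (4.850,2.000)–(4.821,3.000)
cell (4,3): code 0001 → (4.821,3.000)–(4.000,3.826)
total: 8 segments, chained into 1 closed loop(s), length Σ = 9.011910

segments=8 loops=1 length=9.012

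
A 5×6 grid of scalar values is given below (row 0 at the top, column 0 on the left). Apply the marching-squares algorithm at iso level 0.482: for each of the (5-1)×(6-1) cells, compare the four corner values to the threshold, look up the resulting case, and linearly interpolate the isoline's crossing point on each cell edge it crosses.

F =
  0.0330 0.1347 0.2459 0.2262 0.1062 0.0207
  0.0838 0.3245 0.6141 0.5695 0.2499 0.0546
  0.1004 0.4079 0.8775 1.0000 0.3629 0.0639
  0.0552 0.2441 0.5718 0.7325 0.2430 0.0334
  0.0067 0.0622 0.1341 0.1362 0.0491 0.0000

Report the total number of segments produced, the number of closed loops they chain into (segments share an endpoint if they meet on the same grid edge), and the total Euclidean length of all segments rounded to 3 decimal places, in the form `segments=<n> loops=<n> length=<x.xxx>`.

segments=10 loops=1 length=8.390

cell (0,1): code 0100 → (0.641,2.000)–(1.000,1.544)
cell (0,2): code 1100 → (0.745,3.000)–(0.641,2.000)
cell (0,3): code 1000 → (1.000,3.274)–(0.745,3.000)
cell (1,1): code 0110 → (1.000,1.544)–(2.000,1.158)
cell (1,3): code 1001 → (2.000,3.813)–(1.000,3.274)
cell (2,1): code 0110 → (2.000,1.158)–(3.000,1.726)
cell (2,3): code 1001 → (3.000,3.512)–(2.000,3.813)
cell (3,1): code 0010 → (3.000,1.726)–(3.205,2.000)
cell (3,2): code 0011 → (3.205,2.000)–(3.420,3.000)
cell (3,3): code 0001 → (3.420,3.000)–(3.000,3.512)
total: 10 segments, chained into 1 closed loop(s), length Σ = 8.389647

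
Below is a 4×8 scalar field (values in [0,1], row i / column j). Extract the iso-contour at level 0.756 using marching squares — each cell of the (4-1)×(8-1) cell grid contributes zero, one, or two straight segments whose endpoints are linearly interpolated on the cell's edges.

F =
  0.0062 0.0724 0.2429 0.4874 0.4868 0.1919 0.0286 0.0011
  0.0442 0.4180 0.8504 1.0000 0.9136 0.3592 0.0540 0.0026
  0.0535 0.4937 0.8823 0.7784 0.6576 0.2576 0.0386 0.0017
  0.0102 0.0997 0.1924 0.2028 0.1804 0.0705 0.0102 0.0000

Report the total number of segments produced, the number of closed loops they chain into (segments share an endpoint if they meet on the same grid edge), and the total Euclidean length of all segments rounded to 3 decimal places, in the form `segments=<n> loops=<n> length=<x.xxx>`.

cell (0,1): code 0100 → (0.845,2.000)–(1.000,1.782)
cell (0,2): code 1100 → (0.524,3.000)–(0.845,2.000)
cell (0,3): code 1100 → (0.631,4.000)–(0.524,3.000)
cell (0,4): code 1000 → (1.000,4.284)–(0.631,4.000)
cell (1,1): code 0110 → (1.000,1.782)–(2.000,1.675)
cell (1,3): code 1011 → (2.000,3.185)–(1.616,4.000)
cell (1,4): code 0001 → (1.616,4.000)–(1.000,4.284)
cell (2,1): code 0010 → (2.000,1.675)–(2.183,2.000)
cell (2,2): code 0011 → (2.183,2.000)–(2.039,3.000)
cell (2,3): code 0001 → (2.039,3.000)–(2.000,3.185)
total: 10 segments, chained into 1 closed loop(s), length Σ = 6.947100

segments=10 loops=1 length=6.947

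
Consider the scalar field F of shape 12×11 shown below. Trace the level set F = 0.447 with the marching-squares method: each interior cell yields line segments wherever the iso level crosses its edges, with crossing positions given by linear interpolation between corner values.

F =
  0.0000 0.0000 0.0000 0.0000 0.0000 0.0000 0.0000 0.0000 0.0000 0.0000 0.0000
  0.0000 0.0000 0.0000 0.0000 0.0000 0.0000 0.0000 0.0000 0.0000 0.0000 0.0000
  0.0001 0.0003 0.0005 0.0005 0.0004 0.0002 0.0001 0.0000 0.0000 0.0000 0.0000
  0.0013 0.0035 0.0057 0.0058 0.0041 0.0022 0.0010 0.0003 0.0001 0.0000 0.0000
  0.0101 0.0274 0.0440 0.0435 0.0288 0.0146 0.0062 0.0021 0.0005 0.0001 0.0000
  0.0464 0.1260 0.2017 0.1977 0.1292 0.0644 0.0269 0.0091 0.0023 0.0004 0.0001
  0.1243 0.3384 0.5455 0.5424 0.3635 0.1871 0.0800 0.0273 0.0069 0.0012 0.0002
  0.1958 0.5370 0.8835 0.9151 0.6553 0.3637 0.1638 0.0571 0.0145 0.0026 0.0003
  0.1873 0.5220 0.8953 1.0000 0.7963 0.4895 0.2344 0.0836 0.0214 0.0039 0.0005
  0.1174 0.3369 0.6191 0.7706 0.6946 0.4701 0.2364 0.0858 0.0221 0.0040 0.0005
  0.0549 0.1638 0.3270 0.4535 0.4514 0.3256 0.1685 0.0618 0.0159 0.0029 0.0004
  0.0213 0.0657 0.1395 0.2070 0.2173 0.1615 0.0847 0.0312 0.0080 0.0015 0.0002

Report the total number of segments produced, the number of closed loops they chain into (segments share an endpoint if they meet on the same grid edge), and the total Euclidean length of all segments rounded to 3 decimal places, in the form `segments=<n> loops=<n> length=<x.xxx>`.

segments=20 loops=1 length=13.717

cell (5,1): code 0100 → (5.713,2.000)–(6.000,1.524)
cell (5,2): code 1100 → (5.723,3.000)–(5.713,2.000)
cell (5,3): code 1000 → (6.000,3.533)–(5.723,3.000)
cell (6,0): code 0100 → (6.547,1.000)–(7.000,0.736)
cell (6,1): code 1110 → (6.000,1.524)–(6.547,1.000)
cell (6,3): code 1101 → (6.286,4.000)–(6.000,3.533)
cell (6,4): code 1000 → (7.000,4.714)–(6.286,4.000)
cell (7,0): code 0110 → (7.000,0.736)–(8.000,0.776)
cell (7,4): code 1101 → (7.662,5.000)–(7.000,4.714)
cell (7,5): code 1000 → (8.000,5.167)–(7.662,5.000)
cell (8,0): code 0010 → (8.000,0.776)–(8.405,1.000)
cell (8,1): code 0111 → (8.405,1.000)–(9.000,1.390)
cell (8,5): code 1001 → (9.000,5.099)–(8.000,5.167)
cell (9,1): code 0010 → (9.000,1.390)–(9.589,2.000)
cell (9,2): code 0111 → (9.589,2.000)–(10.000,2.949)
cell (9,4): code 1011 → (10.000,4.035)–(9.160,5.000)
cell (9,5): code 0001 → (9.160,5.000)–(9.000,5.099)
cell (10,2): code 0010 → (10.000,2.949)–(10.026,3.000)
cell (10,3): code 0011 → (10.026,3.000)–(10.019,4.000)
cell (10,4): code 0001 → (10.019,4.000)–(10.000,4.035)
total: 20 segments, chained into 1 closed loop(s), length Σ = 13.717370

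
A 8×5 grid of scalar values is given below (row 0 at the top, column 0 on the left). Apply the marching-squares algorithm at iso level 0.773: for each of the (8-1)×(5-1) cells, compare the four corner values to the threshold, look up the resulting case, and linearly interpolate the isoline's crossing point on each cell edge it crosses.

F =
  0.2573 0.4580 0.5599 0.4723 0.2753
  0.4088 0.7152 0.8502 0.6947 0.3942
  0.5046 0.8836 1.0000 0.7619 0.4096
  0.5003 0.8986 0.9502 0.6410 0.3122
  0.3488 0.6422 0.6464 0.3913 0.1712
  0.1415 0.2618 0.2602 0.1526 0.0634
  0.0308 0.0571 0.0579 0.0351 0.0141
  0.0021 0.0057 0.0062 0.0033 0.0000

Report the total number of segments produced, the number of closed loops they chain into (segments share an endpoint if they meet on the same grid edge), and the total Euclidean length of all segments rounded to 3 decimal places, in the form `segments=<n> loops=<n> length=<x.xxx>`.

segments=10 loops=1 length=8.036

cell (0,1): code 0100 → (0.734,2.000)–(1.000,1.428)
cell (0,2): code 1000 → (1.000,2.496)–(0.734,2.000)
cell (1,0): code 0100 → (1.343,1.000)–(2.000,0.708)
cell (1,1): code 1110 → (1.000,1.428)–(1.343,1.000)
cell (1,2): code 1001 → (2.000,2.953)–(1.000,2.496)
cell (2,0): code 0110 → (2.000,0.708)–(3.000,0.685)
cell (2,2): code 1001 → (3.000,2.573)–(2.000,2.953)
cell (3,0): code 0010 → (3.000,0.685)–(3.490,1.000)
cell (3,1): code 0011 → (3.490,1.000)–(3.583,2.000)
cell (3,2): code 0001 → (3.583,2.000)–(3.000,2.573)
total: 10 segments, chained into 1 closed loop(s), length Σ = 8.035521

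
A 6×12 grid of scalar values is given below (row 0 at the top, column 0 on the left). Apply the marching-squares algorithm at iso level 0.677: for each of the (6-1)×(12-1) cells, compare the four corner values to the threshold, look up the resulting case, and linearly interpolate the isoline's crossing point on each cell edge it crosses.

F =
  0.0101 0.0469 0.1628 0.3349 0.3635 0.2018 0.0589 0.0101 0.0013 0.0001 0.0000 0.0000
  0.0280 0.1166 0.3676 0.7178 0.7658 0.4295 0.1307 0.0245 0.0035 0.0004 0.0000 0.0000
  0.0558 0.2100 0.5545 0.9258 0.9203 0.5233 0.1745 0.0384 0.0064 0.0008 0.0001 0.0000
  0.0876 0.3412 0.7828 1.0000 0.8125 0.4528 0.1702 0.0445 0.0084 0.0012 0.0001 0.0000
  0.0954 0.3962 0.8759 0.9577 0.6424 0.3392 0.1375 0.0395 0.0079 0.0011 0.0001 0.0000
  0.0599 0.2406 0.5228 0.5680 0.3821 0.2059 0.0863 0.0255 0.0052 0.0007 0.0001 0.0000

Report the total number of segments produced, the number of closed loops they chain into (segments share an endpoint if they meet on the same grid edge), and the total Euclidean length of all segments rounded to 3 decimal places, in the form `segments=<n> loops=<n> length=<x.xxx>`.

segments=14 loops=1 length=10.874

cell (0,2): code 0100 → (0.893,3.000)–(1.000,2.883)
cell (0,3): code 1100 → (0.779,4.000)–(0.893,3.000)
cell (0,4): code 1000 → (1.000,4.264)–(0.779,4.000)
cell (1,2): code 0110 → (1.000,2.883)–(2.000,2.330)
cell (1,4): code 1001 → (2.000,4.613)–(1.000,4.264)
cell (2,1): code 0100 → (2.537,2.000)–(3.000,1.760)
cell (2,2): code 1110 → (2.000,2.330)–(2.537,2.000)
cell (2,4): code 1001 → (3.000,4.377)–(2.000,4.613)
cell (3,1): code 0110 → (3.000,1.760)–(4.000,1.585)
cell (3,3): code 1011 → (4.000,3.890)–(3.797,4.000)
cell (3,4): code 0001 → (3.797,4.000)–(3.000,4.377)
cell (4,1): code 0010 → (4.000,1.585)–(4.563,2.000)
cell (4,2): code 0011 → (4.563,2.000)–(4.720,3.000)
cell (4,3): code 0001 → (4.720,3.000)–(4.000,3.890)
total: 14 segments, chained into 1 closed loop(s), length Σ = 10.874063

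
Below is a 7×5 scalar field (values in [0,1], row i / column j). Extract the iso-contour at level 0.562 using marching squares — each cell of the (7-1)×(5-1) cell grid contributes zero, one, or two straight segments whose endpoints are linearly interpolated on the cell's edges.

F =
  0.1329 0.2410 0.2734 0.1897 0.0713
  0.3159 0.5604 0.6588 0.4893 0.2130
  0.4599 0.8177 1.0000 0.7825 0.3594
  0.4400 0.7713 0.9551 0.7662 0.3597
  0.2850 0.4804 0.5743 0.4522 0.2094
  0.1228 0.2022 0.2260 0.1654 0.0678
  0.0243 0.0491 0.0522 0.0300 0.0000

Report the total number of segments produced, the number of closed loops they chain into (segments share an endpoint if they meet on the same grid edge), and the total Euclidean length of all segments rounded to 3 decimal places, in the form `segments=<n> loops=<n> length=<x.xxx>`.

segments=14 loops=1 length=10.194

cell (0,1): code 0100 → (0.749,2.000)–(1.000,1.016)
cell (0,2): code 1000 → (1.000,2.571)–(0.749,2.000)
cell (1,0): code 0100 → (1.006,1.000)–(2.000,0.285)
cell (1,1): code 1110 → (1.000,1.016)–(1.006,1.000)
cell (1,2): code 1101 → (1.248,3.000)–(1.000,2.571)
cell (1,3): code 1000 → (2.000,3.521)–(1.248,3.000)
cell (2,0): code 0110 → (2.000,0.285)–(3.000,0.368)
cell (2,3): code 1001 → (3.000,3.502)–(2.000,3.521)
cell (3,0): code 0010 → (3.000,0.368)–(3.719,1.000)
cell (3,1): code 0111 → (3.719,1.000)–(4.000,1.869)
cell (3,2): code 1011 → (4.000,2.101)–(3.650,3.000)
cell (3,3): code 0001 → (3.650,3.000)–(3.000,3.502)
cell (4,1): code 0010 → (4.000,1.869)–(4.035,2.000)
cell (4,2): code 0001 → (4.035,2.000)–(4.000,2.101)
total: 14 segments, chained into 1 closed loop(s), length Σ = 10.194310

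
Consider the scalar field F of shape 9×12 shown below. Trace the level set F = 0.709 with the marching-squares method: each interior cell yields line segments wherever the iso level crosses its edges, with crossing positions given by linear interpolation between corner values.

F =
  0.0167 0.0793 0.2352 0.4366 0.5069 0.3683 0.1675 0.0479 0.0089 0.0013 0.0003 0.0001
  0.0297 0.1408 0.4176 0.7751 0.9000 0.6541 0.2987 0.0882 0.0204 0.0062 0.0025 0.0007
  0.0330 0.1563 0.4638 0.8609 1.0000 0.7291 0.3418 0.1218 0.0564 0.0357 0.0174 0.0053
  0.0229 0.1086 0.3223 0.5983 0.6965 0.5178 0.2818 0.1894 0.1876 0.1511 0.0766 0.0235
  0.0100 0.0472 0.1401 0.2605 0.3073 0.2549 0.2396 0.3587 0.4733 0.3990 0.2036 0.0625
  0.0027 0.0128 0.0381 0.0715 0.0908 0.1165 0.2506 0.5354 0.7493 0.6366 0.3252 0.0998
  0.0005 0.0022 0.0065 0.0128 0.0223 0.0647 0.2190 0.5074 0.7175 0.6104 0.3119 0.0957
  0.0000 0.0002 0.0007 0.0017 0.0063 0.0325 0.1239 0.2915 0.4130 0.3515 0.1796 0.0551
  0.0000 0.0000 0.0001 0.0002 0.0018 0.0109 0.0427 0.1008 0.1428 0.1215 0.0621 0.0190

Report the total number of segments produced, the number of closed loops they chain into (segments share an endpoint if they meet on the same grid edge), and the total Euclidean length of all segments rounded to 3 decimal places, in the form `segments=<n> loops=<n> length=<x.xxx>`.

segments=16 loops=2 length=10.284

cell (0,2): code 0100 → (0.805,3.000)–(1.000,2.815)
cell (0,3): code 1100 → (0.514,4.000)–(0.805,3.000)
cell (0,4): code 1000 → (1.000,4.777)–(0.514,4.000)
cell (1,2): code 0110 → (1.000,2.815)–(2.000,2.617)
cell (1,4): code 1101 → (1.732,5.000)–(1.000,4.777)
cell (1,5): code 1000 → (2.000,5.052)–(1.732,5.000)
cell (2,2): code 0010 → (2.000,2.617)–(2.578,3.000)
cell (2,3): code 0011 → (2.578,3.000)–(2.959,4.000)
cell (2,4): code 0011 → (2.959,4.000)–(2.095,5.000)
cell (2,5): code 0001 → (2.095,5.000)–(2.000,5.052)
cell (4,7): code 0100 → (4.854,8.000)–(5.000,7.812)
cell (4,8): code 1000 → (5.000,8.358)–(4.854,8.000)
cell (5,7): code 0110 → (5.000,7.812)–(6.000,7.960)
cell (5,8): code 1001 → (6.000,8.079)–(5.000,8.358)
cell (6,7): code 0010 → (6.000,7.960)–(6.028,8.000)
cell (6,8): code 0001 → (6.028,8.000)–(6.000,8.079)
total: 16 segments, chained into 2 closed loop(s), length Σ = 10.283947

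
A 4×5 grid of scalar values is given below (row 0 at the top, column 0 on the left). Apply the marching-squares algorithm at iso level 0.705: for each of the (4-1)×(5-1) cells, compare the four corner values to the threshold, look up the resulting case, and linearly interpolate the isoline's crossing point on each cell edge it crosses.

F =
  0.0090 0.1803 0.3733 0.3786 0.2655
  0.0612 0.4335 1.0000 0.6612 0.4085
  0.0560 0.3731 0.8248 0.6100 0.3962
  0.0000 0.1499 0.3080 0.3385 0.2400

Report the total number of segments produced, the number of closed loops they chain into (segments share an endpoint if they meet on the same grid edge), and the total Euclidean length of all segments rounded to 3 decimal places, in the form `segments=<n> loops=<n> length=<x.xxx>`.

segments=6 loops=1 length=4.728

cell (0,1): code 0100 → (0.529,2.000)–(1.000,1.479)
cell (0,2): code 1000 → (1.000,2.871)–(0.529,2.000)
cell (1,1): code 0110 → (1.000,1.479)–(2.000,1.735)
cell (1,2): code 1001 → (2.000,2.558)–(1.000,2.871)
cell (2,1): code 0010 → (2.000,1.735)–(2.232,2.000)
cell (2,2): code 0001 → (2.232,2.000)–(2.000,2.558)
total: 6 segments, chained into 1 closed loop(s), length Σ = 4.727973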